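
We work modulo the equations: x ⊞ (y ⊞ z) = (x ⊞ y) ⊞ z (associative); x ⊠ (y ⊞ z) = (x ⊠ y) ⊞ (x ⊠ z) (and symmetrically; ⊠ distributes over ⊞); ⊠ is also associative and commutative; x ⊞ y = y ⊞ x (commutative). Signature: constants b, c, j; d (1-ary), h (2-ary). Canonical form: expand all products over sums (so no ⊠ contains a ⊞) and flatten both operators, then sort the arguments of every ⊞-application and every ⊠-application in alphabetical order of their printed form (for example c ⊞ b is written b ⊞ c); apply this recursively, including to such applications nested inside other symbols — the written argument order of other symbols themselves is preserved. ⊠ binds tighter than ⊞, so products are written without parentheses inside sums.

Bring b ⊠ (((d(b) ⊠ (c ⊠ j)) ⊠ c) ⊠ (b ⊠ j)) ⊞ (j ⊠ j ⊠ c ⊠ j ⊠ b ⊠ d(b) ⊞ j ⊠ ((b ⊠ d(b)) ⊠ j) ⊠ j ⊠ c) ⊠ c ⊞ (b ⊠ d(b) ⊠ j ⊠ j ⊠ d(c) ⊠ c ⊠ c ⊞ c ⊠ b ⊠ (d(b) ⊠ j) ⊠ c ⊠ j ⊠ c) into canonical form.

Distribute:  b ⊠ b ⊠ c ⊠ c ⊠ d(b) ⊠ j ⊠ j ⊞ b ⊠ c ⊠ c ⊠ d(b) ⊠ j ⊠ j ⊠ j ⊞ b ⊠ c ⊠ c ⊠ d(b) ⊠ j ⊠ j ⊠ j ⊞ b ⊠ c ⊠ c ⊠ d(b) ⊠ d(c) ⊠ j ⊠ j ⊞ b ⊠ c ⊠ c ⊠ c ⊠ d(b) ⊠ j ⊠ j
Sort arguments:  b ⊠ b ⊠ c ⊠ c ⊠ d(b) ⊠ j ⊠ j ⊞ b ⊠ c ⊠ c ⊠ c ⊠ d(b) ⊠ j ⊠ j ⊞ b ⊠ c ⊠ c ⊠ d(b) ⊠ d(c) ⊠ j ⊠ j ⊞ b ⊠ c ⊠ c ⊠ d(b) ⊠ j ⊠ j ⊠ j ⊞ b ⊠ c ⊠ c ⊠ d(b) ⊠ j ⊠ j ⊠ j

Answer: b ⊠ b ⊠ c ⊠ c ⊠ d(b) ⊠ j ⊠ j ⊞ b ⊠ c ⊠ c ⊠ c ⊠ d(b) ⊠ j ⊠ j ⊞ b ⊠ c ⊠ c ⊠ d(b) ⊠ d(c) ⊠ j ⊠ j ⊞ b ⊠ c ⊠ c ⊠ d(b) ⊠ j ⊠ j ⊠ j ⊞ b ⊠ c ⊠ c ⊠ d(b) ⊠ j ⊠ j ⊠ j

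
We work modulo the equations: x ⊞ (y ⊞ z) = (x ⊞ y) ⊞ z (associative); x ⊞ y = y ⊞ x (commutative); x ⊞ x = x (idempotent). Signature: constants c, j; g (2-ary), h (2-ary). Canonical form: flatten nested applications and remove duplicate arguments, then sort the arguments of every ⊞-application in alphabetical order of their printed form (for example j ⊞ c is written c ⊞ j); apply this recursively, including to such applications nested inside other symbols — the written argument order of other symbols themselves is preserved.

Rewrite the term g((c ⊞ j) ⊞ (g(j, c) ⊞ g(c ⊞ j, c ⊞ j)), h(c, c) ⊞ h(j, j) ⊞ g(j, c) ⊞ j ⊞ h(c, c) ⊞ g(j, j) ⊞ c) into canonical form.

Focus inside:  h(c, c) ⊞ h(j, j) ⊞ g(j, c) ⊞ j ⊞ h(c, c) ⊞ g(j, j) ⊞ c
Deduplicate:  drop duplicate h(c, c)
Sort arguments:  c ⊞ g(j, c) ⊞ g(j, j) ⊞ h(c, c) ⊞ h(j, j) ⊞ j
Reassemble:  g(c ⊞ g(c ⊞ j, c ⊞ j) ⊞ g(j, c) ⊞ j, c ⊞ g(j, c) ⊞ g(j, j) ⊞ h(c, c) ⊞ h(j, j) ⊞ j)

Answer: g(c ⊞ g(c ⊞ j, c ⊞ j) ⊞ g(j, c) ⊞ j, c ⊞ g(j, c) ⊞ g(j, j) ⊞ h(c, c) ⊞ h(j, j) ⊞ j)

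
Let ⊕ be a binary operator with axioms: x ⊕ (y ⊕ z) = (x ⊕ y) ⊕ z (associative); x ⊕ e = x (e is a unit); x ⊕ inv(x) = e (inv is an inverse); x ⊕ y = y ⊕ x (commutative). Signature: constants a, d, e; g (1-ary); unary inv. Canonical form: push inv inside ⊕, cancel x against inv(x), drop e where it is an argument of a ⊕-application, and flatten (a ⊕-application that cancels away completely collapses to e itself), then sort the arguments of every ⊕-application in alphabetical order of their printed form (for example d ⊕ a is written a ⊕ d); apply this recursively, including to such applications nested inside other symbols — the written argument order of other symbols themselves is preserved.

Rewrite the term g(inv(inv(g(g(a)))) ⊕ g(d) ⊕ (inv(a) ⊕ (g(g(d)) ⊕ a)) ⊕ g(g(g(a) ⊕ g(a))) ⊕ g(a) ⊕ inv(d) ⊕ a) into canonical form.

Focus inside:  inv(inv(g(g(a)))) ⊕ g(d) ⊕ (inv(a) ⊕ (g(g(d)) ⊕ a)) ⊕ g(g(g(a) ⊕ g(a))) ⊕ g(a) ⊕ inv(d) ⊕ a
Push inv inside:  distribute inv over ⊕ and collapse double inv
Collect:  g(g(a)) ⊕ g(d) ⊕ a ⊕ g(g(d)) ⊕ g(g(g(a) ⊕ g(a))) ⊕ g(a) ⊕ inv(d)
Sort:  a ⊕ g(a) ⊕ g(d) ⊕ g(g(a)) ⊕ g(g(d)) ⊕ g(g(g(a) ⊕ g(a))) ⊕ inv(d)
Rebuild:  g(a ⊕ g(a) ⊕ g(d) ⊕ g(g(a)) ⊕ g(g(d)) ⊕ g(g(g(a) ⊕ g(a))) ⊕ inv(d))

Answer: g(a ⊕ g(a) ⊕ g(d) ⊕ g(g(a)) ⊕ g(g(d)) ⊕ g(g(g(a) ⊕ g(a))) ⊕ inv(d))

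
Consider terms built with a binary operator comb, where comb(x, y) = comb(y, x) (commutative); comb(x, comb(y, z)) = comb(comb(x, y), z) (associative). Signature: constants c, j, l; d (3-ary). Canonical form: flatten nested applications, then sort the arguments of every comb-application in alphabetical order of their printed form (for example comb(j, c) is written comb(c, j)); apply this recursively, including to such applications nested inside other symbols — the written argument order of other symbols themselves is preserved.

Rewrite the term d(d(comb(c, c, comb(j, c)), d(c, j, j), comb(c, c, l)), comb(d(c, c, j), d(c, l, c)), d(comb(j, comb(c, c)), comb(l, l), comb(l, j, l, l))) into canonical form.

Descend into:  comb(c, c, comb(j, c))
Flatten:  comb(c, c, j, c)
Sort:  comb(c, c, c, j)
Put back:  d(d(comb(c, c, c, j), d(c, j, j), comb(c, c, l)), comb(d(c, c, j), d(c, l, c)), d(comb(c, c, j), comb(l, l), comb(j, l, l, l)))

Answer: d(d(comb(c, c, c, j), d(c, j, j), comb(c, c, l)), comb(d(c, c, j), d(c, l, c)), d(comb(c, c, j), comb(l, l), comb(j, l, l, l)))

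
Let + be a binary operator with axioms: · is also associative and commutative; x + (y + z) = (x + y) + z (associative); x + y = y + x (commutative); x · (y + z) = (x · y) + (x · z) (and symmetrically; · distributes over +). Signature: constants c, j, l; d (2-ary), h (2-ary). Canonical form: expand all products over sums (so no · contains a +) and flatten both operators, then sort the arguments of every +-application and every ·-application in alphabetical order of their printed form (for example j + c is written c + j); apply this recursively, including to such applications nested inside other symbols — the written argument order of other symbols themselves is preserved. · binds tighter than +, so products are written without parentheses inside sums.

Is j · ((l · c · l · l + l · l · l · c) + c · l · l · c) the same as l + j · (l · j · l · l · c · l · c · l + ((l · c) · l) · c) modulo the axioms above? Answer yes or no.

Left:  j · ((l · c · l · l + l · l · l · c) + c · l · l · c)
  Expand products over sums:  c · j · l · l · l + c · j · l · l · l + c · c · j · l · l
  Sort:  c · c · j · l · l + c · j · l · l · l + c · j · l · l · l
Right:  l + j · (l · j · l · l · c · l · c · l + ((l · c) · l) · c)
  Distribute:  l + c · c · j · j · l · l · l · l · l + c · c · j · l · l
  Order the arguments:  c · c · j · j · l · l · l · l · l + c · c · j · l · l + l

Answer: no — c · c · j · l · l + c · j · l · l · l + c · j · l · l · l vs c · c · j · j · l · l · l · l · l + c · c · j · l · l + l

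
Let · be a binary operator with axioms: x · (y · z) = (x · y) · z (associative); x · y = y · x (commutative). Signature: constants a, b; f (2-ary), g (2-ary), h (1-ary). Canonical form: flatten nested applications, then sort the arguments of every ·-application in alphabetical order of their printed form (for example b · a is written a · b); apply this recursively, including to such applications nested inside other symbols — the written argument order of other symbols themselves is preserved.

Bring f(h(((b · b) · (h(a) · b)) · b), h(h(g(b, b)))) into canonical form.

Answer: f(h(b · b · b · b · h(a)), h(h(g(b, b))))

Derivation:
Work inside:  ((b · b) · (h(a) · b)) · b
Flatten:  b · b · h(a) · b · b
Order the arguments:  b · b · b · b · h(a)
Put back:  f(h(b · b · b · b · h(a)), h(h(g(b, b))))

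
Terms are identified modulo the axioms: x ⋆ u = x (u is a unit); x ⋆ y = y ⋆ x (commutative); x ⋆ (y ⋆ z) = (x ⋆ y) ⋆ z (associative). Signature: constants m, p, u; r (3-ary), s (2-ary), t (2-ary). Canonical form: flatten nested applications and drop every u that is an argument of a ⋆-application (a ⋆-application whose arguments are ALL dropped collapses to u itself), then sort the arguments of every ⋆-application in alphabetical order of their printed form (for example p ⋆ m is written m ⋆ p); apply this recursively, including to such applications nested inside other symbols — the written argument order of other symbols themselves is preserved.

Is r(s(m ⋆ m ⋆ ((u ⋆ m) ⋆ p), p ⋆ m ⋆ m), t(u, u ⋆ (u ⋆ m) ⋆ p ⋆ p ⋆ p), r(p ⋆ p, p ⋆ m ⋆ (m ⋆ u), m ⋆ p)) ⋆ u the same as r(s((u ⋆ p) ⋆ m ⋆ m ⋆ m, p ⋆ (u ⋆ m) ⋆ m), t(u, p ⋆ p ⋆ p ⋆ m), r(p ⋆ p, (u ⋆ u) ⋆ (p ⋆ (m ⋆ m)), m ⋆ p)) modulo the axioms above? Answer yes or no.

Left:  r(s(m ⋆ m ⋆ ((u ⋆ m) ⋆ p), p ⋆ m ⋆ m), t(u, u ⋆ (u ⋆ m) ⋆ p ⋆ p ⋆ p), r(p ⋆ p, p ⋆ m ⋆ (m ⋆ u), m ⋆ p)) ⋆ u
  Inside:  r(s(m ⋆ m ⋆ ((u ⋆ m) ⋆ p), p ⋆ m ⋆ m), t(u, u ⋆ (u ⋆ m) ⋆ p ⋆ p ⋆ p), r(p ⋆ p, p ⋆ m ⋆ (m ⋆ u), m ⋆ p))  →  r(s(m ⋆ m ⋆ m ⋆ p, m ⋆ m ⋆ p), t(u, m ⋆ p ⋆ p ⋆ p), r(p ⋆ p, m ⋆ m ⋆ p, m ⋆ p))
  Units out:  drop u
  Sort arguments:  r(s(m ⋆ m ⋆ m ⋆ p, m ⋆ m ⋆ p), t(u, m ⋆ p ⋆ p ⋆ p), r(p ⋆ p, m ⋆ m ⋆ p, m ⋆ p))
Right:  r(s((u ⋆ p) ⋆ m ⋆ m ⋆ m, p ⋆ (u ⋆ m) ⋆ m), t(u, p ⋆ p ⋆ p ⋆ m), r(p ⋆ p, (u ⋆ u) ⋆ (p ⋆ (m ⋆ m)), m ⋆ p))
  Work inside:  (u ⋆ u) ⋆ (p ⋆ (m ⋆ m))
  Merge nested applications:  u ⋆ u ⋆ p ⋆ m ⋆ m
  Drop the unit:  drop u (×2)
  Sort arguments:  m ⋆ m ⋆ p
  Reassemble:  r(s(m ⋆ m ⋆ m ⋆ p, m ⋆ m ⋆ p), t(u, m ⋆ p ⋆ p ⋆ p), r(p ⋆ p, m ⋆ m ⋆ p, m ⋆ p))

Answer: yes — both canonical forms are r(s(m ⋆ m ⋆ m ⋆ p, m ⋆ m ⋆ p), t(u, m ⋆ p ⋆ p ⋆ p), r(p ⋆ p, m ⋆ m ⋆ p, m ⋆ p))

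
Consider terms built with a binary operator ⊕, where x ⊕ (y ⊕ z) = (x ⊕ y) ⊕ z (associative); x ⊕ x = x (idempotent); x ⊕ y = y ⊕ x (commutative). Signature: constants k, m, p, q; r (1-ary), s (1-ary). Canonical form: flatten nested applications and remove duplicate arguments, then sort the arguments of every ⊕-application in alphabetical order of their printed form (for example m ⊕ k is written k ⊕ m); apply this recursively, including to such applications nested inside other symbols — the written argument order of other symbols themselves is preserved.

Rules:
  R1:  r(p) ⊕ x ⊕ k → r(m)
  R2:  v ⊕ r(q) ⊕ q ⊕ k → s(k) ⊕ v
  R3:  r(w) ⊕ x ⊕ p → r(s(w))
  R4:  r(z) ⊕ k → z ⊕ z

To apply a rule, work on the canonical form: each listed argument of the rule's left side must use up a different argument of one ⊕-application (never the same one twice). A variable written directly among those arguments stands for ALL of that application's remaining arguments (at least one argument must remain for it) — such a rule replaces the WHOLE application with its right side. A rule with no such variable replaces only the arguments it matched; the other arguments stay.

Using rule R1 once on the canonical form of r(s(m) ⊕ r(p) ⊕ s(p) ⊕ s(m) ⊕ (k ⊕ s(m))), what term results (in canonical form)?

Canonical form:  r(k ⊕ r(p) ⊕ s(m) ⊕ s(p))
Apply R1:  consuming k, r(p);  x := s(m) ⊕ s(p)
The extension variable absorbs all remaining arguments, so the whole application is rewritten.
Giving:  r(r(m))

Answer: r(r(m))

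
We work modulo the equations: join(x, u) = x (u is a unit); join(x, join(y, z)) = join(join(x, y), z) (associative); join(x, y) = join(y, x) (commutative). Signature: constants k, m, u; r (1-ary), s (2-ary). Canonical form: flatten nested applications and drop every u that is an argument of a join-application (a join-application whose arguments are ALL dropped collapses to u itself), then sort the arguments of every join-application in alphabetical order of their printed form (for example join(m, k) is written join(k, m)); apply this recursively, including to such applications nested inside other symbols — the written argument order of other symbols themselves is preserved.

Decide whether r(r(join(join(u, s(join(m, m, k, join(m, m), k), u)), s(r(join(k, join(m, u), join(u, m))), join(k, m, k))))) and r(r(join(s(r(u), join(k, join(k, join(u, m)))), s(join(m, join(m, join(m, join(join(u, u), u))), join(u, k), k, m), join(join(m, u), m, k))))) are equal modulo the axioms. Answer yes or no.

Left:  r(r(join(join(u, s(join(m, m, k, join(m, m), k), u)), s(r(join(k, join(m, u), join(u, m))), join(k, m, k)))))
  Focus inside:  join(join(u, s(join(m, m, k, join(m, m), k), u)), s(r(join(k, join(m, u), join(u, m))), join(k, m, k)))
  Merge nested applications:  join(u, s(join(m, m, k, join(m, m), k), u), s(r(join(k, join(m, u), join(u, m))), join(k, m, k)))
  Canonicalize subterm:  s(join(m, m, k, join(m, m), k), u)  →  s(join(k, k, m, m, m, m), u)
  Canonicalize subterm:  s(r(join(k, join(m, u), join(u, m))), join(k, m, k))  →  s(r(join(k, m, m)), join(k, k, m))
  Unit:  drop u
  Sort arguments:  join(s(join(k, k, m, m, m, m), u), s(r(join(k, m, m)), join(k, k, m)))
  Reassemble:  r(r(join(s(join(k, k, m, m, m, m), u), s(r(join(k, m, m)), join(k, k, m)))))
Right:  r(r(join(s(r(u), join(k, join(k, join(u, m)))), s(join(m, join(m, join(m, join(join(u, u), u))), join(u, k), k, m), join(join(m, u), m, k)))))
  Descend into:  join(s(r(u), join(k, join(k, join(u, m)))), s(join(m, join(m, join(m, join(join(u, u), u))), join(u, k), k, m), join(join(m, u), m, k)))
  Canonicalize subterm:  s(r(u), join(k, join(k, join(u, m))))  →  s(r(u), join(k, k, m))
  Simplify inside:  s(join(m, join(m, join(m, join(join(u, u), u))), join(u, k), k, m), join(join(m, u), m, k))  →  s(join(k, k, m, m, m, m), join(k, m, m))
  Sort:  join(s(join(k, k, m, m, m, m), join(k, m, m)), s(r(u), join(k, k, m)))
  Rebuild:  r(r(join(s(join(k, k, m, m, m, m), join(k, m, m)), s(r(u), join(k, k, m)))))

Answer: no — r(r(join(s(join(k, k, m, m, m, m), u), s(r(join(k, m, m)), join(k, k, m))))) vs r(r(join(s(join(k, k, m, m, m, m), join(k, m, m)), s(r(u), join(k, k, m)))))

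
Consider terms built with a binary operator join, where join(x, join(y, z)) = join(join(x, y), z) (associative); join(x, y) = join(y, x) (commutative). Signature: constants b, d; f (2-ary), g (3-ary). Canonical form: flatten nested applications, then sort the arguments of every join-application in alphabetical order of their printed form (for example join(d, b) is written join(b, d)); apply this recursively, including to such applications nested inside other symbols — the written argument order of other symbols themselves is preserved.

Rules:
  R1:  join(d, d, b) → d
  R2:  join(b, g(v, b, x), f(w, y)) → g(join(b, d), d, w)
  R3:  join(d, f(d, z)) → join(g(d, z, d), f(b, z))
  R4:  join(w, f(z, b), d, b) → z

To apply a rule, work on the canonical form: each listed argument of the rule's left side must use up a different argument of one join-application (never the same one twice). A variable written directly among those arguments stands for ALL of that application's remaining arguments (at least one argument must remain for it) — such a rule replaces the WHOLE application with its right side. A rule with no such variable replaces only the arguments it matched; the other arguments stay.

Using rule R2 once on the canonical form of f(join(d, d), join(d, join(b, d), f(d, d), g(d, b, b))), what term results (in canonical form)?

Answer: f(join(d, d), join(d, d, g(join(b, d), d, d)))

Derivation:
Canonical form:  f(join(d, d), join(b, d, d, f(d, d), g(d, b, b)))
Match R2:  consume b, f(d, d), g(d, b, b);  v := d, w := d, x := b, y := d
Giving:  f(join(d, d), join(d, d, g(join(b, d), d, d)))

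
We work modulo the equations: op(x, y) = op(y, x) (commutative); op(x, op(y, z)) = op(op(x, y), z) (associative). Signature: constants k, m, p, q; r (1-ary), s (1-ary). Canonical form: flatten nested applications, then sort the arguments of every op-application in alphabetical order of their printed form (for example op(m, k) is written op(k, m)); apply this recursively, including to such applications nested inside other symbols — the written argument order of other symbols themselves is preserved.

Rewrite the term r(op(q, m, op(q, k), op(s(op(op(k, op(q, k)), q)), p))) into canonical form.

Answer: r(op(k, m, p, q, q, s(op(k, k, q, q))))

Derivation:
Focus inside:  op(q, m, op(q, k), op(s(op(op(k, op(q, k)), q)), p))
Un-nest:  op(q, m, q, k, s(op(op(k, op(q, k)), q)), p)
Canonicalize subterm:  s(op(op(k, op(q, k)), q))  →  s(op(k, k, q, q))
Order the arguments:  op(k, m, p, q, q, s(op(k, k, q, q)))
Rebuild:  r(op(k, m, p, q, q, s(op(k, k, q, q))))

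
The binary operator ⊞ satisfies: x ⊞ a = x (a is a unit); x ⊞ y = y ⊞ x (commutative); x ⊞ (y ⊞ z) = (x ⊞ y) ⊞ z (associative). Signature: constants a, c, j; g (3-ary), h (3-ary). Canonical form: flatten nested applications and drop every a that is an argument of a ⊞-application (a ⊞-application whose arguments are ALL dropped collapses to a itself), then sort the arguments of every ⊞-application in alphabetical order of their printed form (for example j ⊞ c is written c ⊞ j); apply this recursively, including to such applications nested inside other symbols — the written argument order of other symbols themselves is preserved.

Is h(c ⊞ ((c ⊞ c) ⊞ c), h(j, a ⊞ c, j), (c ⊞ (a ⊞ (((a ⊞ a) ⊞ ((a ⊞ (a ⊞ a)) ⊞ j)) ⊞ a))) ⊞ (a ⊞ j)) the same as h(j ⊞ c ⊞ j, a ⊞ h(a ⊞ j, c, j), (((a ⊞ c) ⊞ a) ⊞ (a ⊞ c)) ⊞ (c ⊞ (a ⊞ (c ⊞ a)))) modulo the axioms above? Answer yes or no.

Answer: no — h(c ⊞ c ⊞ c ⊞ c, h(j, c, j), c ⊞ j ⊞ j) vs h(c ⊞ j ⊞ j, h(j, c, j), c ⊞ c ⊞ c ⊞ c)

Derivation:
Left:  h(c ⊞ ((c ⊞ c) ⊞ c), h(j, a ⊞ c, j), (c ⊞ (a ⊞ (((a ⊞ a) ⊞ ((a ⊞ (a ⊞ a)) ⊞ j)) ⊞ a))) ⊞ (a ⊞ j))
  Descend into:  (c ⊞ (a ⊞ (((a ⊞ a) ⊞ ((a ⊞ (a ⊞ a)) ⊞ j)) ⊞ a))) ⊞ (a ⊞ j)
  Un-nest:  c ⊞ a ⊞ a ⊞ a ⊞ a ⊞ a ⊞ a ⊞ j ⊞ a ⊞ a ⊞ j
  Drop the unit:  drop a (×8)
  Sort:  c ⊞ j ⊞ j
  Reassemble:  h(c ⊞ c ⊞ c ⊞ c, h(j, c, j), c ⊞ j ⊞ j)
Right:  h(j ⊞ c ⊞ j, a ⊞ h(a ⊞ j, c, j), (((a ⊞ c) ⊞ a) ⊞ (a ⊞ c)) ⊞ (c ⊞ (a ⊞ (c ⊞ a))))
  Focus inside:  (((a ⊞ c) ⊞ a) ⊞ (a ⊞ c)) ⊞ (c ⊞ (a ⊞ (c ⊞ a)))
  Merge nested applications:  a ⊞ c ⊞ a ⊞ a ⊞ c ⊞ c ⊞ a ⊞ c ⊞ a
  Unit:  drop a (×5)
  Sort arguments:  c ⊞ c ⊞ c ⊞ c
  Rebuild:  h(c ⊞ j ⊞ j, h(j, c, j), c ⊞ c ⊞ c ⊞ c)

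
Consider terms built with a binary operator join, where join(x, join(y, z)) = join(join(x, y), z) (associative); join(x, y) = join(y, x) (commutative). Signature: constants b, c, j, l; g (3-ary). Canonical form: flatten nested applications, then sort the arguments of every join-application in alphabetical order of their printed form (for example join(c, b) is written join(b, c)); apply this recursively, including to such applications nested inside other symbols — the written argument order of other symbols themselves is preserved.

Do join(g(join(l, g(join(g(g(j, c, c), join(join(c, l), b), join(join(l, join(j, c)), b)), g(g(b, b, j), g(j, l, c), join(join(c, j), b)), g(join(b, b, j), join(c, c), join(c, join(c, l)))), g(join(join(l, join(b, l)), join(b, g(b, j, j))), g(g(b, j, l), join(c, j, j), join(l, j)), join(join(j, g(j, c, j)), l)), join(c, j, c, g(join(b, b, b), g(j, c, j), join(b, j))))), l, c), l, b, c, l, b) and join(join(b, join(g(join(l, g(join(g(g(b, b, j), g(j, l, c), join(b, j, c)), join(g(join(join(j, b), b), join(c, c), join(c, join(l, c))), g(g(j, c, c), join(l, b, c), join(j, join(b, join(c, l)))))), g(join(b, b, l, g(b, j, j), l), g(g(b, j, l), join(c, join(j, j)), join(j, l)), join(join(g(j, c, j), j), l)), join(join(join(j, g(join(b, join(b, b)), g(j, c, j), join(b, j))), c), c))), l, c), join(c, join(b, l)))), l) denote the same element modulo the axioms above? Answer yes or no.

Left:  join(g(join(l, g(join(g(g(j, c, c), join(join(c, l), b), join(join(l, join(j, c)), b)), g(g(b, b, j), g(j, l, c), join(join(c, j), b)), g(join(b, b, j), join(c, c), join(c, join(c, l)))), g(join(join(l, join(b, l)), join(b, g(b, j, j))), g(g(b, j, l), join(c, j, j), join(l, j)), join(join(j, g(j, c, j)), l)), join(c, j, c, g(join(b, b, b), g(j, c, j), join(b, j))))), l, c), l, b, c, l, b)
  Simplify inside:  g(join(l, g(join(g(g(j, c, c), join(join(c, l), b), join(join(l, join(j, c)), b)), g(g(b, b, j), g(j, l, c), join(join(c, j), b)), g(join(b, b, j), join(c, c), join(c, join(c, l)))), g(join(join(l, join(b, l)), join(b, g(b, j, j))), g(g(b, j, l), join(c, j, j), join(l, j)), join(join(j, g(j, c, j)), l)), join(c, j, c, g(join(b, b, b), g(j, c, j), join(b, j))))), l, c)  →  g(join(g(join(g(g(b, b, j), g(j, l, c), join(b, c, j)), g(g(j, c, c), join(b, c, l), join(b, c, j, l)), g(join(b, b, j), join(c, c), join(c, c, l))), g(join(b, b, g(b, j, j), l, l), g(g(b, j, l), join(c, j, j), join(j, l)), join(g(j, c, j), j, l)), join(c, c, g(join(b, b, b), g(j, c, j), join(b, j)), j)), l), l, c)
  Sort:  join(b, b, c, g(join(g(join(g(g(b, b, j), g(j, l, c), join(b, c, j)), g(g(j, c, c), join(b, c, l), join(b, c, j, l)), g(join(b, b, j), join(c, c), join(c, c, l))), g(join(b, b, g(b, j, j), l, l), g(g(b, j, l), join(c, j, j), join(j, l)), join(g(j, c, j), j, l)), join(c, c, g(join(b, b, b), g(j, c, j), join(b, j)), j)), l), l, c), l, l)
Right:  join(join(b, join(g(join(l, g(join(g(g(b, b, j), g(j, l, c), join(b, j, c)), join(g(join(join(j, b), b), join(c, c), join(c, join(l, c))), g(g(j, c, c), join(l, b, c), join(j, join(b, join(c, l)))))), g(join(b, b, l, g(b, j, j), l), g(g(b, j, l), join(c, join(j, j)), join(j, l)), join(join(g(j, c, j), j), l)), join(join(join(j, g(join(b, join(b, b)), g(j, c, j), join(b, j))), c), c))), l, c), join(c, join(b, l)))), l)
  Merge nested applications:  join(b, g(join(l, g(join(g(g(b, b, j), g(j, l, c), join(b, j, c)), join(g(join(join(j, b), b), join(c, c), join(c, join(l, c))), g(g(j, c, c), join(l, b, c), join(j, join(b, join(c, l)))))), g(join(b, b, l, g(b, j, j), l), g(g(b, j, l), join(c, join(j, j)), join(j, l)), join(join(g(j, c, j), j), l)), join(join(join(j, g(join(b, join(b, b)), g(j, c, j), join(b, j))), c), c))), l, c), c, b, l, l)
  Inside:  g(join(l, g(join(g(g(b, b, j), g(j, l, c), join(b, j, c)), join(g(join(join(j, b), b), join(c, c), join(c, join(l, c))), g(g(j, c, c), join(l, b, c), join(j, join(b, join(c, l)))))), g(join(b, b, l, g(b, j, j), l), g(g(b, j, l), join(c, join(j, j)), join(j, l)), join(join(g(j, c, j), j), l)), join(join(join(j, g(join(b, join(b, b)), g(j, c, j), join(b, j))), c), c))), l, c)  →  g(join(g(join(g(g(b, b, j), g(j, l, c), join(b, c, j)), g(g(j, c, c), join(b, c, l), join(b, c, j, l)), g(join(b, b, j), join(c, c), join(c, c, l))), g(join(b, b, g(b, j, j), l, l), g(g(b, j, l), join(c, j, j), join(j, l)), join(g(j, c, j), j, l)), join(c, c, g(join(b, b, b), g(j, c, j), join(b, j)), j)), l), l, c)
  Sort arguments:  join(b, b, c, g(join(g(join(g(g(b, b, j), g(j, l, c), join(b, c, j)), g(g(j, c, c), join(b, c, l), join(b, c, j, l)), g(join(b, b, j), join(c, c), join(c, c, l))), g(join(b, b, g(b, j, j), l, l), g(g(b, j, l), join(c, j, j), join(j, l)), join(g(j, c, j), j, l)), join(c, c, g(join(b, b, b), g(j, c, j), join(b, j)), j)), l), l, c), l, l)

Answer: yes — both canonical forms are join(b, b, c, g(join(g(join(g(g(b, b, j), g(j, l, c), join(b, c, j)), g(g(j, c, c), join(b, c, l), join(b, c, j, l)), g(join(b, b, j), join(c, c), join(c, c, l))), g(join(b, b, g(b, j, j), l, l), g(g(b, j, l), join(c, j, j), join(j, l)), join(g(j, c, j), j, l)), join(c, c, g(join(b, b, b), g(j, c, j), join(b, j)), j)), l), l, c), l, l)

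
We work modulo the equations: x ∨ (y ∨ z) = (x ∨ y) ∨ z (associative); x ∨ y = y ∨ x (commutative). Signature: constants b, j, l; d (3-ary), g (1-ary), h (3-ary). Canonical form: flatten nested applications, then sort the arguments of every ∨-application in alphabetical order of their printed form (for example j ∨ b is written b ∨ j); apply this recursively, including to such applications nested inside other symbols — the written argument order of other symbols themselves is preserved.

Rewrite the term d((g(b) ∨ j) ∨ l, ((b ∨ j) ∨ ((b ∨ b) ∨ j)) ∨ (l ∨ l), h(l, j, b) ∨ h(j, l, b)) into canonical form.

Descend into:  ((b ∨ j) ∨ ((b ∨ b) ∨ j)) ∨ (l ∨ l)
Flatten:  b ∨ j ∨ b ∨ b ∨ j ∨ l ∨ l
Order the arguments:  b ∨ b ∨ b ∨ j ∨ j ∨ l ∨ l
Put back:  d(g(b) ∨ j ∨ l, b ∨ b ∨ b ∨ j ∨ j ∨ l ∨ l, h(j, l, b) ∨ h(l, j, b))

Answer: d(g(b) ∨ j ∨ l, b ∨ b ∨ b ∨ j ∨ j ∨ l ∨ l, h(j, l, b) ∨ h(l, j, b))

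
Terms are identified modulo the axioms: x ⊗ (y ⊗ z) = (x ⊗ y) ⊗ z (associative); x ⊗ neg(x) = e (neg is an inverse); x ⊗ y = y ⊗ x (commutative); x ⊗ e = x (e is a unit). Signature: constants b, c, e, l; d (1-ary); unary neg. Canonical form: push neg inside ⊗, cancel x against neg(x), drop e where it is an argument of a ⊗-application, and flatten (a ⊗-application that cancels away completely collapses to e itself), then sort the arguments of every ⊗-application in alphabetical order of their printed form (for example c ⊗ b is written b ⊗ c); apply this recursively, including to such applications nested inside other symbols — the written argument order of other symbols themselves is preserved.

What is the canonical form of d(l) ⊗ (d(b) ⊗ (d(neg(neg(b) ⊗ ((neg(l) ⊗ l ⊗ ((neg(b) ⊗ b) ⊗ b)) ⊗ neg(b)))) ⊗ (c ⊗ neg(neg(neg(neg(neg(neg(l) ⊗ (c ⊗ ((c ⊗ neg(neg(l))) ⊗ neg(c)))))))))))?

Push neg inside:  distribute neg over ⊗ and collapse double neg
Cancel:  c cancels; l cancels
Collect terms:  d(l) ⊗ d(b) ⊗ d(b)
Order the arguments:  d(b) ⊗ d(b) ⊗ d(l)

Answer: d(b) ⊗ d(b) ⊗ d(l)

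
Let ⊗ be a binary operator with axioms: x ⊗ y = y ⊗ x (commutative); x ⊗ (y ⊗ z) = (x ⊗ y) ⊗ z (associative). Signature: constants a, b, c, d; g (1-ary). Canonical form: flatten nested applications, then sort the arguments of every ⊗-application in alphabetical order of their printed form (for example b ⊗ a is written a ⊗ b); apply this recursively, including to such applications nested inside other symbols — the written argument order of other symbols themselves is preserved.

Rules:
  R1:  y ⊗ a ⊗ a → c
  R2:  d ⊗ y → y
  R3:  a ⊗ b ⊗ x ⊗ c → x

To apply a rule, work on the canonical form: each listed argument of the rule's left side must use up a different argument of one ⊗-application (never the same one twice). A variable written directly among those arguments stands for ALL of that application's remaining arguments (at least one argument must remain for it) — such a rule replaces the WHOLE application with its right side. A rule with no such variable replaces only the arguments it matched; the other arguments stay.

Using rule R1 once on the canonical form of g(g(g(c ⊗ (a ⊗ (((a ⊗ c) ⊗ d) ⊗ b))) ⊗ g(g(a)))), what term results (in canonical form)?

Canonical form:  g(g(g(a ⊗ a ⊗ b ⊗ c ⊗ c ⊗ d) ⊗ g(g(a))))
R1 matches:  uses a, a;  y := b ⊗ c ⊗ c ⊗ d
Every leftover argument binds to the variable; the entire application is replaced.
Result:  g(g(g(c) ⊗ g(g(a))))

Answer: g(g(g(c) ⊗ g(g(a))))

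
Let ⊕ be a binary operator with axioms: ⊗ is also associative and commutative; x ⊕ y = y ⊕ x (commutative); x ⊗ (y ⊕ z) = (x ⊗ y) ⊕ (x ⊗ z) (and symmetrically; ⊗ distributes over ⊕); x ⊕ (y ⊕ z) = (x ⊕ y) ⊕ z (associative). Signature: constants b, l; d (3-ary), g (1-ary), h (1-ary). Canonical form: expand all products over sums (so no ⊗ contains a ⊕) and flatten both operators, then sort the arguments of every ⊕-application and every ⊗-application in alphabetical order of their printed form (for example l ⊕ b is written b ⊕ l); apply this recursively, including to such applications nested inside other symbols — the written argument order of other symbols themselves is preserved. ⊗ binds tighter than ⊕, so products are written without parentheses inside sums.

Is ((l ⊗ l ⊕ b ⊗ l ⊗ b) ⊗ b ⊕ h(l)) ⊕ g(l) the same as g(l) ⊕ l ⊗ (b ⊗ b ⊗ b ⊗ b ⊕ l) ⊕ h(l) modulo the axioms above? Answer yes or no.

Answer: no — b ⊗ b ⊗ b ⊗ l ⊕ b ⊗ l ⊗ l ⊕ g(l) ⊕ h(l) vs b ⊗ b ⊗ b ⊗ b ⊗ l ⊕ g(l) ⊕ h(l) ⊕ l ⊗ l

Derivation:
Left:  ((l ⊗ l ⊕ b ⊗ l ⊗ b) ⊗ b ⊕ h(l)) ⊕ g(l)
  Expand:  b ⊗ l ⊗ l ⊕ b ⊗ b ⊗ b ⊗ l ⊕ h(l) ⊕ g(l)
  Sort:  b ⊗ b ⊗ b ⊗ l ⊕ b ⊗ l ⊗ l ⊕ g(l) ⊕ h(l)
Right:  g(l) ⊕ l ⊗ (b ⊗ b ⊗ b ⊗ b ⊕ l) ⊕ h(l)
  Expand:  g(l) ⊕ b ⊗ b ⊗ b ⊗ b ⊗ l ⊕ l ⊗ l ⊕ h(l)
  Sort:  b ⊗ b ⊗ b ⊗ b ⊗ l ⊕ g(l) ⊕ h(l) ⊕ l ⊗ l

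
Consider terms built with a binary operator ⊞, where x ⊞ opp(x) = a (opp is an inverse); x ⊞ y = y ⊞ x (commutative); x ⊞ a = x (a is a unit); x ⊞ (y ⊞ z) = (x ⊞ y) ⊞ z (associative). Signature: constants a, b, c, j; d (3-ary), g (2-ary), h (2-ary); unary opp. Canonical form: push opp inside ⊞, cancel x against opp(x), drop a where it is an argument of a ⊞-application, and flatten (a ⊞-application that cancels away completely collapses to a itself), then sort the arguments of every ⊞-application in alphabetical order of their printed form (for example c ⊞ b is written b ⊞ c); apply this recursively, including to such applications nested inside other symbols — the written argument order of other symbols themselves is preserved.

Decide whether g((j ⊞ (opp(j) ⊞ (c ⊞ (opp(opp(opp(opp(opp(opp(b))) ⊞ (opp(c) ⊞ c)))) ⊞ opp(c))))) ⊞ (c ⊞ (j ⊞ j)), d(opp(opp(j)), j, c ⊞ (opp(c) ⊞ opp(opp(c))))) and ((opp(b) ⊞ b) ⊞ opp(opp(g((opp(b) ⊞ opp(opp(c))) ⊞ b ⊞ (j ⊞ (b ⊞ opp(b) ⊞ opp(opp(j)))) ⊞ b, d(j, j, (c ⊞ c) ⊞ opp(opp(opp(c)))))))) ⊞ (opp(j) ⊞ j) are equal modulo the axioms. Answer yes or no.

Answer: yes — both canonical forms are g(b ⊞ c ⊞ j ⊞ j, d(j, j, c))

Derivation:
Left:  g((j ⊞ (opp(j) ⊞ (c ⊞ (opp(opp(opp(opp(opp(opp(b))) ⊞ (opp(c) ⊞ c)))) ⊞ opp(c))))) ⊞ (c ⊞ (j ⊞ j)), d(opp(opp(j)), j, c ⊞ (opp(c) ⊞ opp(opp(c)))))
  Focus inside:  (j ⊞ (opp(j) ⊞ (c ⊞ (opp(opp(opp(opp(opp(opp(b))) ⊞ (opp(c) ⊞ c)))) ⊞ opp(c))))) ⊞ (c ⊞ (j ⊞ j))
  Push opp inside:  distribute opp over ⊞ and collapse double opp
  Collect:  j ⊞ j ⊞ c ⊞ b
  Sort arguments:  b ⊞ c ⊞ j ⊞ j
  Rebuild:  g(b ⊞ c ⊞ j ⊞ j, d(j, j, c))
Right:  ((opp(b) ⊞ b) ⊞ opp(opp(g((opp(b) ⊞ opp(opp(c))) ⊞ b ⊞ (j ⊞ (b ⊞ opp(b) ⊞ opp(opp(j)))) ⊞ b, d(j, j, (c ⊞ c) ⊞ opp(opp(opp(c)))))))) ⊞ (opp(j) ⊞ j)
  Push opp inside:  distribute opp over ⊞ and collapse double opp
  Cancel:  b cancels; j cancels
  Combine occurrences:  g(b ⊞ c ⊞ j ⊞ j, d(j, j, c))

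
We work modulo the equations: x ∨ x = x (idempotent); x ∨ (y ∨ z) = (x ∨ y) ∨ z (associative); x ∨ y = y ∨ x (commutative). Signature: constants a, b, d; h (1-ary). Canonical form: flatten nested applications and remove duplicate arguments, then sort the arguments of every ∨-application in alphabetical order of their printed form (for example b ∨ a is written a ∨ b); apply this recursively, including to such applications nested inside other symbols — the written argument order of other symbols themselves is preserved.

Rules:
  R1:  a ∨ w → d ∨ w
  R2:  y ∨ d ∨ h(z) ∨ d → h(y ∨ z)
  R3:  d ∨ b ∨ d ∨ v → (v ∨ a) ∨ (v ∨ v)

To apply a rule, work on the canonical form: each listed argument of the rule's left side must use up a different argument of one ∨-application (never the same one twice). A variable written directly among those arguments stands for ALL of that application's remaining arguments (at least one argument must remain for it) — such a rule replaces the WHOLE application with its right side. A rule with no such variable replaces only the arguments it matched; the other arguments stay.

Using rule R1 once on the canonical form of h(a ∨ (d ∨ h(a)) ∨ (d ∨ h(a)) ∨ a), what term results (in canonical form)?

Canonical form:  h(a ∨ d ∨ h(a))
R1 matches:  uses a;  w := d ∨ h(a)
The variable takes the whole remainder — replace the entire application.
Result:  h(d ∨ h(a))

Answer: h(d ∨ h(a))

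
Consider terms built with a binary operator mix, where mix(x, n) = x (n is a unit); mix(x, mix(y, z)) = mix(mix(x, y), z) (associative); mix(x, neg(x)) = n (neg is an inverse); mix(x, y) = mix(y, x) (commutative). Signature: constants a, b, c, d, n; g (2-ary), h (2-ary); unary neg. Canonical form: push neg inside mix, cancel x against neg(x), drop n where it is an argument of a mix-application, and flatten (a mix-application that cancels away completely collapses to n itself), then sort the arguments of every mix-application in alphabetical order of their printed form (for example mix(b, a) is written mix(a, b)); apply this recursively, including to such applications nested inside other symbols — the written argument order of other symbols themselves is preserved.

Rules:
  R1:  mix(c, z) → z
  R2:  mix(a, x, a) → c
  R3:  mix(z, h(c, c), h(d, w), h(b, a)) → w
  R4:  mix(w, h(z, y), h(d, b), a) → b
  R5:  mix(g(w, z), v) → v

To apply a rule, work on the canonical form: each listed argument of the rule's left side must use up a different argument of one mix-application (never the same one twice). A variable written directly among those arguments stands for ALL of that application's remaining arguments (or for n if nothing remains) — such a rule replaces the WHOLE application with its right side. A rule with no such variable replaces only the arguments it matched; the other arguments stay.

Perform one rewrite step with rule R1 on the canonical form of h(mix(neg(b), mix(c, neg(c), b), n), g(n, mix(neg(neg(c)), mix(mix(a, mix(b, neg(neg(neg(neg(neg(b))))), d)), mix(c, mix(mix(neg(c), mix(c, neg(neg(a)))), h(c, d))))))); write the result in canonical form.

Answer: h(n, g(n, mix(a, a, c, d, h(c, d))))

Derivation:
Canonical form:  h(n, g(n, mix(a, a, c, c, d, h(c, d))))
R1 matches:  uses c;  z := mix(a, a, c, d, h(c, d))
The extension variable absorbs all remaining arguments, so the whole application is rewritten.
New term:  h(n, g(n, mix(a, a, c, d, h(c, d))))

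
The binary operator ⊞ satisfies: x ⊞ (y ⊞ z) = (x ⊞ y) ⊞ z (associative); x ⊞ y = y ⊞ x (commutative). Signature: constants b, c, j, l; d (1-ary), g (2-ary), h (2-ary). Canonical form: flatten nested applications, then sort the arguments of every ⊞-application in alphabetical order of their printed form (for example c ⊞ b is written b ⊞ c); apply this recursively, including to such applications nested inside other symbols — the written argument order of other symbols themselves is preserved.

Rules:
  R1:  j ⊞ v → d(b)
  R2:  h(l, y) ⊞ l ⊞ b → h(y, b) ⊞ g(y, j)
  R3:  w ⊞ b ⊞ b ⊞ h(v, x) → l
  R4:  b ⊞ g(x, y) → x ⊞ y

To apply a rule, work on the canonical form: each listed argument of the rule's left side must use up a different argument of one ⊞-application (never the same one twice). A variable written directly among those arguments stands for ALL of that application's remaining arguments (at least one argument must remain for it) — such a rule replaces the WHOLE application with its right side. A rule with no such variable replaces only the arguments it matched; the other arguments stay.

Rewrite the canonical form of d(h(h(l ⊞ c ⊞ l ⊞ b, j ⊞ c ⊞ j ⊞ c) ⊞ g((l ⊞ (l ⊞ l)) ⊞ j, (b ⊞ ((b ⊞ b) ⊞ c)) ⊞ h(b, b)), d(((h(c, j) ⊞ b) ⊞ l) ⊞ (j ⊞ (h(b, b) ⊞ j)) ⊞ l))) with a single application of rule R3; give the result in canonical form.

Canonical form:  d(h(g(j ⊞ l ⊞ l ⊞ l, b ⊞ b ⊞ b ⊞ c ⊞ h(b, b)) ⊞ h(b ⊞ c ⊞ l ⊞ l, c ⊞ c ⊞ j ⊞ j), d(b ⊞ h(b, b) ⊞ h(c, j) ⊞ j ⊞ j ⊞ l ⊞ l)))
Apply R3:  consuming b, b, h(b, b);  v := b, w := b ⊞ c, x := b
The variable takes the whole remainder — replace the entire application.
Giving:  d(h(g(j ⊞ l ⊞ l ⊞ l, l) ⊞ h(b ⊞ c ⊞ l ⊞ l, c ⊞ c ⊞ j ⊞ j), d(b ⊞ h(b, b) ⊞ h(c, j) ⊞ j ⊞ j ⊞ l ⊞ l)))

Answer: d(h(g(j ⊞ l ⊞ l ⊞ l, l) ⊞ h(b ⊞ c ⊞ l ⊞ l, c ⊞ c ⊞ j ⊞ j), d(b ⊞ h(b, b) ⊞ h(c, j) ⊞ j ⊞ j ⊞ l ⊞ l)))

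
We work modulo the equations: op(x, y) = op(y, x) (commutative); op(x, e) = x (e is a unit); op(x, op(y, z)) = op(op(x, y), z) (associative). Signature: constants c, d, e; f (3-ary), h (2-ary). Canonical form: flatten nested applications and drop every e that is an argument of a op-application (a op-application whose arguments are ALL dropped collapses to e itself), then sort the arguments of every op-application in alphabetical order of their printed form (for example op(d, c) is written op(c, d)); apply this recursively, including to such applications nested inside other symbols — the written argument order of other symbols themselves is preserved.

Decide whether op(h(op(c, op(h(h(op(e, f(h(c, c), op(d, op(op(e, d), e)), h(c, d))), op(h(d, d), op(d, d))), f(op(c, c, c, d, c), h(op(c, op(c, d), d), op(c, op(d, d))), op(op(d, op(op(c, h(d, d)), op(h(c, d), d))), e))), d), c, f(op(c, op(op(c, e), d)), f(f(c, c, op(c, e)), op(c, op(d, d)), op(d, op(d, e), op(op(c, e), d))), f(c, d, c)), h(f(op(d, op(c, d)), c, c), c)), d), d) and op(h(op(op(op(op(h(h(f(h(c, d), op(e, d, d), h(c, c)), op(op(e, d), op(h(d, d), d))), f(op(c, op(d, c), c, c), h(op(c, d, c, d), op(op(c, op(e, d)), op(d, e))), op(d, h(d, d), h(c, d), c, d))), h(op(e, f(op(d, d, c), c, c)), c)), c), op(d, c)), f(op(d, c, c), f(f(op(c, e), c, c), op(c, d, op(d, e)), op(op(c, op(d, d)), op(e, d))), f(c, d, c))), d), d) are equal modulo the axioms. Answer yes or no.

Left:  op(h(op(c, op(h(h(op(e, f(h(c, c), op(d, op(op(e, d), e)), h(c, d))), op(h(d, d), op(d, d))), f(op(c, c, c, d, c), h(op(c, op(c, d), d), op(c, op(d, d))), op(op(d, op(op(c, h(d, d)), op(h(c, d), d))), e))), d), c, f(op(c, op(op(c, e), d)), f(f(c, c, op(c, e)), op(c, op(d, d)), op(d, op(d, e), op(op(c, e), d))), f(c, d, c)), h(f(op(d, op(c, d)), c, c), c)), d), d)
  Canonicalize subterm:  h(op(c, op(h(h(op(e, f(h(c, c), op(d, op(op(e, d), e)), h(c, d))), op(h(d, d), op(d, d))), f(op(c, c, c, d, c), h(op(c, op(c, d), d), op(c, op(d, d))), op(op(d, op(op(c, h(d, d)), op(h(c, d), d))), e))), d), c, f(op(c, op(op(c, e), d)), f(f(c, c, op(c, e)), op(c, op(d, d)), op(d, op(d, e), op(op(c, e), d))), f(c, d, c)), h(f(op(d, op(c, d)), c, c), c)), d)  →  h(op(c, c, d, f(op(c, c, d), f(f(c, c, c), op(c, d, d), op(c, d, d, d)), f(c, d, c)), h(f(op(c, d, d), c, c), c), h(h(f(h(c, c), op(d, d), h(c, d)), op(d, d, h(d, d))), f(op(c, c, c, c, d), h(op(c, c, d, d), op(c, d, d)), op(c, d, d, h(c, d), h(d, d))))), d)
  Sort:  op(d, h(op(c, c, d, f(op(c, c, d), f(f(c, c, c), op(c, d, d), op(c, d, d, d)), f(c, d, c)), h(f(op(c, d, d), c, c), c), h(h(f(h(c, c), op(d, d), h(c, d)), op(d, d, h(d, d))), f(op(c, c, c, c, d), h(op(c, c, d, d), op(c, d, d)), op(c, d, d, h(c, d), h(d, d))))), d))
Right:  op(h(op(op(op(op(h(h(f(h(c, d), op(e, d, d), h(c, c)), op(op(e, d), op(h(d, d), d))), f(op(c, op(d, c), c, c), h(op(c, d, c, d), op(op(c, op(e, d)), op(d, e))), op(d, h(d, d), h(c, d), c, d))), h(op(e, f(op(d, d, c), c, c)), c)), c), op(d, c)), f(op(d, c, c), f(f(op(c, e), c, c), op(c, d, op(d, e)), op(op(c, op(d, d)), op(e, d))), f(c, d, c))), d), d)
  Simplify inside:  h(op(op(op(op(h(h(f(h(c, d), op(e, d, d), h(c, c)), op(op(e, d), op(h(d, d), d))), f(op(c, op(d, c), c, c), h(op(c, d, c, d), op(op(c, op(e, d)), op(d, e))), op(d, h(d, d), h(c, d), c, d))), h(op(e, f(op(d, d, c), c, c)), c)), c), op(d, c)), f(op(d, c, c), f(f(op(c, e), c, c), op(c, d, op(d, e)), op(op(c, op(d, d)), op(e, d))), f(c, d, c))), d)  →  h(op(c, c, d, f(op(c, c, d), f(f(c, c, c), op(c, d, d), op(c, d, d, d)), f(c, d, c)), h(f(op(c, d, d), c, c), c), h(h(f(h(c, d), op(d, d), h(c, c)), op(d, d, h(d, d))), f(op(c, c, c, c, d), h(op(c, c, d, d), op(c, d, d)), op(c, d, d, h(c, d), h(d, d))))), d)
  Sort arguments:  op(d, h(op(c, c, d, f(op(c, c, d), f(f(c, c, c), op(c, d, d), op(c, d, d, d)), f(c, d, c)), h(f(op(c, d, d), c, c), c), h(h(f(h(c, d), op(d, d), h(c, c)), op(d, d, h(d, d))), f(op(c, c, c, c, d), h(op(c, c, d, d), op(c, d, d)), op(c, d, d, h(c, d), h(d, d))))), d))

Answer: no — op(d, h(op(c, c, d, f(op(c, c, d), f(f(c, c, c), op(c, d, d), op(c, d, d, d)), f(c, d, c)), h(f(op(c, d, d), c, c), c), h(h(f(h(c, c), op(d, d), h(c, d)), op(d, d, h(d, d))), f(op(c, c, c, c, d), h(op(c, c, d, d), op(c, d, d)), op(c, d, d, h(c, d), h(d, d))))), d)) vs op(d, h(op(c, c, d, f(op(c, c, d), f(f(c, c, c), op(c, d, d), op(c, d, d, d)), f(c, d, c)), h(f(op(c, d, d), c, c), c), h(h(f(h(c, d), op(d, d), h(c, c)), op(d, d, h(d, d))), f(op(c, c, c, c, d), h(op(c, c, d, d), op(c, d, d)), op(c, d, d, h(c, d), h(d, d))))), d))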